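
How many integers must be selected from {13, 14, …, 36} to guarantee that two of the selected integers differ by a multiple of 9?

Group the integers by remainder mod 9; there are 9 residue classes, each nonempty in this range.
Choosing one from each class (9 integers) avoids any shared remainder.
One more choice must repeat a class, so two differ by a multiple of 9. Hence 9 + 1 = 10.

10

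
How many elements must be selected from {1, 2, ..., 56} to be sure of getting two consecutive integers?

29

Partition {1, …, 56} into 28 pairs: {1,2}, {3,4}, …, {55,56}.
Choosing 28 integers — say the 28 even numbers 2, 4, …, 56 — takes one from each pair and avoids the property.
Choosing 29 forces two into the same pair by pigeonhole, and those are consecutive. So 29.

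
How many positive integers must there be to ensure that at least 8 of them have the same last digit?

71

There are 10 possible last digits acting as pigeonholes.
With 10 × 7 = 70 positive integers we could place exactly 7 in each, with no class reaching 8.
One more forces some class to hold 8, so 70 + 1 = 71.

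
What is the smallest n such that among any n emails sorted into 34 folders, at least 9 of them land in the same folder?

There are 34 folders acting as pigeonholes.
With 34 × 8 = 272 emails we could place exactly 8 in each, with no class reaching 9.
One more forces some class to hold 9, so 272 + 1 = 273.

273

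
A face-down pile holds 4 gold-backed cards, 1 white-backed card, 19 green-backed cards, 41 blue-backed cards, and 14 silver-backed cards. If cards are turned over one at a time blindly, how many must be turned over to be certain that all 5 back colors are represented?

79

The hardest back color to obtain is white-backed: we could draw every other card first — 79 − 1 = 78 cards — without a single white-backed one.
The next draw must be white-backed, so 78 + 1 = 79.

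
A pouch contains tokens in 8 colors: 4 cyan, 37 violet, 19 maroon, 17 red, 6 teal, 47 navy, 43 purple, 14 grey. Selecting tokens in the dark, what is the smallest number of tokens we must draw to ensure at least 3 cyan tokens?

186

To avoid cyan tokens as long as possible, exhaust the other 7 colors first.
The worst case draws every non-cyan token first: 37 + 19 + 17 + 6 + 47 + 43 + 14 = 183.
The next 3 draws are then forced to be cyan, giving 183 + 3 = 186.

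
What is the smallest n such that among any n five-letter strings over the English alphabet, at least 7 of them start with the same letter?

There are 26 possible first letters acting as pigeonholes.
With 26 × 6 = 156 five-letter strings over the English alphabet we could place exactly 6 in each, with no class reaching 7.
One more forces some class to hold 7, so 156 + 1 = 157.

157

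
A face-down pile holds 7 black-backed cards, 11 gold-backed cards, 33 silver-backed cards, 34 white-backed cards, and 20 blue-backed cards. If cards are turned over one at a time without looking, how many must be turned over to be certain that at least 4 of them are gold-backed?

98

The worst case draws every non-gold-backed card first: 7 + 33 + 34 + 20 = 94.
The next 4 draws are then forced to be gold-backed, giving 94 + 4 = 98.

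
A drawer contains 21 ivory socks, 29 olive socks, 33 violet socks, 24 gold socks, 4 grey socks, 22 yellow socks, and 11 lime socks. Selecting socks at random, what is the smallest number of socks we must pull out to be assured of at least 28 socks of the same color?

137

Treat the 7 colors as pigeonholes.
In the worst case we take at most 27 of each color, but all 21 ivory, all 24 gold, all 4 grey, all 22 yellow, and all 11 lime (fewer than 27), giving 21 + 27 + 27 + 24 + 4 + 22 + 11 = 136.
One more sock then forces some color to 28, so 136 + 1 = 137.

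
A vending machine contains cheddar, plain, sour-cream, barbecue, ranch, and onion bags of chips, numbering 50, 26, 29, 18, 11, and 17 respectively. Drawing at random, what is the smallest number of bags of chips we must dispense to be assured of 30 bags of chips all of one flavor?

131

In the worst case we take at most 29 of each flavor, but all 26 plain, all 18 barbecue, all 11 ranch, and all 17 onion (fewer than 29), giving 29 + 26 + 29 + 18 + 11 + 17 = 130.
One more bag of chips then forces some flavor to 30, so 130 + 1 = 131.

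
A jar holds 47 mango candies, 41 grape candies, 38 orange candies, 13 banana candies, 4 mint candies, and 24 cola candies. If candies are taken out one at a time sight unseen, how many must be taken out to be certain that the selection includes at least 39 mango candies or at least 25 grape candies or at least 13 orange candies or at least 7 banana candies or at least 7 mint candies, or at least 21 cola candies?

The worst case stops just short of every target: 38 mango, 24 grape, 12 orange, 6 banana, all 4 mint, 20 cola — 38 + 24 + 12 + 6 + 4 + 20 = 104 candies.
One more candy must push some flavor to its target, so 104 + 1 = 105.

105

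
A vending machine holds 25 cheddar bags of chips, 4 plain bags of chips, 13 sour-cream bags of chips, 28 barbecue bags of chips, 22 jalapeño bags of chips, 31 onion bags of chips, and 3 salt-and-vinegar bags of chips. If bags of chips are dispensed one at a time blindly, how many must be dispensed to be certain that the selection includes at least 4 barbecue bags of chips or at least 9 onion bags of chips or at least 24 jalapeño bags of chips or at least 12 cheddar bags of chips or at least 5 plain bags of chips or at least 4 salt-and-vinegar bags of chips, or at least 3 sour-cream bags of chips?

The worst case stops just short of every target: 11 cheddar, 4 plain, 2 sour-cream, 3 barbecue, all 22 jalapeño, 8 onion, 3 salt-and-vinegar — 11 + 4 + 2 + 3 + 22 + 8 + 3 = 53 bags of chips.
One more bag of chips must push some flavor to its target, so 53 + 1 = 54.

54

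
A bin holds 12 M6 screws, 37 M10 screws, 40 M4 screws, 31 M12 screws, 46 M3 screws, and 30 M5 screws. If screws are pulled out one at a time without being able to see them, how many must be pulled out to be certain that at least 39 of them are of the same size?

187

Treat the 6 sizes as pigeonholes.
In the worst case we take at most 38 of each size, but all 12 M6, all 37 M10, all 31 M12, and all 30 M5 (fewer than 38), giving 12 + 37 + 38 + 31 + 38 + 30 = 186.
One more screw then forces some size to 39, so 186 + 1 = 187.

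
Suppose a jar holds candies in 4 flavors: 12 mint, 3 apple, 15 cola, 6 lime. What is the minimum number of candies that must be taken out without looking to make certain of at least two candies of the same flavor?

5

Treat the 4 flavors as pigeonholes.
The worst case takes 1 candy of each flavor without reaching 2 of any: 4 × 1 = 4.
The next candy must bring some flavor to 2, so 4 + 1 = 5.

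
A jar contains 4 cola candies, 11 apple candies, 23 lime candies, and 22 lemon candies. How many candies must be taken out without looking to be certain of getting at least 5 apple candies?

To avoid apple candies as long as possible, exhaust the other 3 flavors first.
The worst case draws every non-apple candy first: 4 + 23 + 22 = 49.
The next 5 draws are then forced to be apple, giving 49 + 5 = 54.

54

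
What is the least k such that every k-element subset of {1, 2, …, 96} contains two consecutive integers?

Partition {1, …, 96} into 48 pairs: {1,2}, {3,4}, …, {95,96}.
Choosing 48 integers — say the 48 even numbers 2, 4, …, 96 — takes one from each pair and avoids the property.
Choosing 49 forces two into the same pair by pigeonhole, and those are consecutive. So 49.

49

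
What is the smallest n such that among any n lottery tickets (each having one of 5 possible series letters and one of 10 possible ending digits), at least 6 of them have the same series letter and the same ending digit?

251

There are 5 × 10 = 50 (series letter, ending digit) combinations acting as pigeonholes.
With 50 × 5 = 250 lottery tickets we could place exactly 5 in each, with no (series letter, ending digit) pair reaching 6.
One more forces some (series letter, ending digit) pair to hold 6, so 250 + 1 = 251.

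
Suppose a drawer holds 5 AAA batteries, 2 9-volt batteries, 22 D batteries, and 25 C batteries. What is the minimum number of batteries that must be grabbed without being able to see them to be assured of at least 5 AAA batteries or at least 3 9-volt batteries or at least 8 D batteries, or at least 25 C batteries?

38

The worst case stops just short of every target: 4 AAA, 2 9-volt, 7 D, 24 C — 4 + 2 + 7 + 24 = 37 batteries.
One more battery must push some type to its target, so 37 + 1 = 38.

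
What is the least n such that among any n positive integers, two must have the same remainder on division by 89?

90

Use the pigeonhole principle on residue classes: two integers differ by a multiple of 89 exactly when they share a remainder mod 89.
There are 89 residue classes mod 89, so 89 integers can all lie in distinct classes.
One more integer must repeat a residue, giving a difference divisible by 89. So n = 89 + 1 = 90.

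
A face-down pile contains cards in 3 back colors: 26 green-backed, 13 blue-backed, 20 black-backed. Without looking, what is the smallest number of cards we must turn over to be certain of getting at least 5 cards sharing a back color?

13

The worst case takes 4 cards of each back color without reaching 5 of any: 3 × 4 = 12.
The next card must bring some back color to 5, so 12 + 1 = 13.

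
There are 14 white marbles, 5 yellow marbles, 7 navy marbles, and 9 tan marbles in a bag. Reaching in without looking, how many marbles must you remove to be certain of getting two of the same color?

5

The worst case takes 1 marble of each color without reaching 2 of any: 4 × 1 = 4.
The next marble must bring some color to 2, so 4 + 1 = 5.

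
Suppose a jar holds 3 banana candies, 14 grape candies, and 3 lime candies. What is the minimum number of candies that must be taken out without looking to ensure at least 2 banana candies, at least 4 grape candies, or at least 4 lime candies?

Each of the 3 flavors has its own threshold; avoid all of them simultaneously.
The worst case stops just short of every target: 1 banana, 3 grape, 3 lime — 1 + 3 + 3 = 7 candies.
One more candy must push some flavor to its target, so 7 + 1 = 8.

8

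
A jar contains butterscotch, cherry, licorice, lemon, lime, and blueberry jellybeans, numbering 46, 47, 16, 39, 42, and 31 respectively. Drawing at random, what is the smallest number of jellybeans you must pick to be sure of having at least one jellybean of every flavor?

206

The hardest flavor to obtain is licorice: we could draw every other jellybean first — 221 − 16 = 205 jellybeans — without a single licorice one.
The next draw must be licorice, so 205 + 1 = 206.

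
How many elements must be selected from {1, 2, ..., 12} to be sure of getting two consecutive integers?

7

Partition {1, …, 12} into 6 pairs: {1,2}, {3,4}, …, {11,12}.
Choosing 6 integers — say the 6 even numbers 2, 4, …, 12 — takes one from each pair and avoids the property.
Choosing 7 forces two into the same pair by pigeonhole, and those are consecutive. So 7.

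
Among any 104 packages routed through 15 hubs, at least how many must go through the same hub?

The 104 packages fall into 15 hubs.
If each of the 15 hubs held at most 6, the total would be at most 15 × 6 = 90 < 104, a contradiction.
So at least one holds ⌈104/15⌉ = 7.

7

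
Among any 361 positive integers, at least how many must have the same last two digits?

There are 100 possible two-digit endings, which serve as the pigeonholes.
If each of the 100 possible two-digit endings held at most 3, the total would be at most 100 × 3 = 300 < 361, a contradiction.
So at least one holds ⌈361/100⌉ = 4.

4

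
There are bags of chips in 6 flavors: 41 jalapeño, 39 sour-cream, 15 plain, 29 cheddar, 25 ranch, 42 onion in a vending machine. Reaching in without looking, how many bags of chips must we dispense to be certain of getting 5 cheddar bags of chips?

167

The worst case draws every non-cheddar bag of chips first: 41 + 39 + 15 + 25 + 42 = 162.
The next 5 draws are then forced to be cheddar, giving 162 + 5 = 167.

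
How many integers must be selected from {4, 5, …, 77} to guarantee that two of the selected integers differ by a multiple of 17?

18

Group the integers by remainder mod 17; there are 17 residue classes, each nonempty in this range.
Choosing one from each class (17 integers) avoids any shared remainder.
One more choice must repeat a class, so two differ by a multiple of 17. Hence 17 + 1 = 18.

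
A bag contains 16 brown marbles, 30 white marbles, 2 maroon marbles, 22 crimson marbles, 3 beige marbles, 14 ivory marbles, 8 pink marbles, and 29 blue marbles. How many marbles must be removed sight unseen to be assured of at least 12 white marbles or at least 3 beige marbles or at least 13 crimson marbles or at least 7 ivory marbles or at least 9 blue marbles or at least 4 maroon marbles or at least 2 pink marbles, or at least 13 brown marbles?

Each of the 8 colors has its own threshold; avoid all of them simultaneously.
The worst case stops just short of every target: 12 brown, 11 white, all 2 maroon, 12 crimson, 2 beige, 6 ivory, 1 pink, 8 blue — 12 + 11 + 2 + 12 + 2 + 6 + 1 + 8 = 54 marbles.
One more marble must push some color to its target, so 54 + 1 = 55.

55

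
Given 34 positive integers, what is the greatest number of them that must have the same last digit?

There are 10 possible last digits, which serve as the pigeonholes.
If each of the 10 possible last digits held at most 3, the total would be at most 10 × 3 = 30 < 34, a contradiction.
So at least one holds ⌈34/10⌉ = 4.

4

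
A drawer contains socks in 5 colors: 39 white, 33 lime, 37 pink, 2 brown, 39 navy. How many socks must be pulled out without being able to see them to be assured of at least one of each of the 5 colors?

149

The hardest color to obtain is brown: we could draw every other sock first — 150 − 2 = 148 socks — without a single brown one.
The next draw must be brown, so 148 + 1 = 149.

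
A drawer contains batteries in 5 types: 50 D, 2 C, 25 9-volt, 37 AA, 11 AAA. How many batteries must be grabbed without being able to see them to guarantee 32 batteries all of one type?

Treat the 5 types as pigeonholes.
In the worst case we take at most 31 of each type, but all 2 C, all 25 9-volt, and all 11 AAA (fewer than 31), giving 31 + 2 + 25 + 31 + 11 = 100.
One more battery then forces some type to 32, so 100 + 1 = 101.

101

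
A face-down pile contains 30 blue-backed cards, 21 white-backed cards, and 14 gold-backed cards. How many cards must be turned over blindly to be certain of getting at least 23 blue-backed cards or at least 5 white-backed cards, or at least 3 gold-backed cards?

29

Each of the 3 back colors has its own threshold; avoid all of them simultaneously.
The worst case stops just short of every target: 22 blue-backed, 4 white-backed, 2 gold-backed — 22 + 4 + 2 = 28 cards.
One more card must push some back color to its target, so 28 + 1 = 29.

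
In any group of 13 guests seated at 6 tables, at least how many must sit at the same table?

If each of the 6 tables held at most 2, the total would be at most 6 × 2 = 12 < 13, a contradiction.
So at least one holds ⌈13/6⌉ = 3.

3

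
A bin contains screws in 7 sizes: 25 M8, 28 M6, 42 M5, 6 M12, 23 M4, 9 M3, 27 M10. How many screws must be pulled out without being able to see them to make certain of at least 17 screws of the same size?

96

In the worst case we take at most 16 of each size, but all 6 M12 and all 9 M3 (fewer than 16), giving 16 + 16 + 16 + 6 + 16 + 9 + 16 = 95.
One more screw then forces some size to 17, so 95 + 1 = 96.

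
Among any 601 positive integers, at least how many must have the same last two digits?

There are 100 possible two-digit endings, which serve as the pigeonholes.
If each of the 100 possible two-digit endings held at most 6, the total would be at most 100 × 6 = 600 < 601, a contradiction.
So at least one holds ⌈601/100⌉ = 7.

7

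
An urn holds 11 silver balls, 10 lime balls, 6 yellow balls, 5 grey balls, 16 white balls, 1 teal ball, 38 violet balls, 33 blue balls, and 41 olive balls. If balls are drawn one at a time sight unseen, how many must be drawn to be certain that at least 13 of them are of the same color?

82

Treat the 9 colors as pigeonholes.
In the worst case we take at most 12 of each color, but all 11 silver, all 10 lime, all 6 yellow, all 5 grey, and all 1 teal (fewer than 12), giving 11 + 10 + 6 + 5 + 12 + 1 + 12 + 12 + 12 = 81.
One more ball then forces some color to 13, so 81 + 1 = 82.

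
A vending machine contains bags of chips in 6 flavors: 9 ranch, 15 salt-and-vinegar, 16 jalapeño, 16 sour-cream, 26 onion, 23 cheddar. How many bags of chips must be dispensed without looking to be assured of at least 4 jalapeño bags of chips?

93

The worst case draws every non-jalapeño bag of chips first: 9 + 15 + 16 + 26 + 23 = 89.
The next 4 draws are then forced to be jalapeño, giving 89 + 4 = 93.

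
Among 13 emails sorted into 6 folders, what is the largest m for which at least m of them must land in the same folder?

3

The 13 emails fall into 6 folders.
If each of the 6 folders held at most 2, the total would be at most 6 × 2 = 12 < 13, a contradiction.
So at least one holds ⌈13/6⌉ = 3.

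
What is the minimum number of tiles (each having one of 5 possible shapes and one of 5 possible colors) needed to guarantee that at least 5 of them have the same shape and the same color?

There are 5 × 5 = 25 (shape, color) combinations acting as pigeonholes.
With 25 × 4 = 100 tiles we could place exactly 4 in each, with no (shape, color) pair reaching 5.
One more forces some (shape, color) pair to hold 5, so 100 + 1 = 101.

101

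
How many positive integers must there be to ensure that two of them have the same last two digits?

101

There are 100 possible two-digit endings acting as pigeonholes.
With 100 positive integers we could place one in each, avoiding any repeat.
One more forces some class to hold 2, so 100 + 1 = 101.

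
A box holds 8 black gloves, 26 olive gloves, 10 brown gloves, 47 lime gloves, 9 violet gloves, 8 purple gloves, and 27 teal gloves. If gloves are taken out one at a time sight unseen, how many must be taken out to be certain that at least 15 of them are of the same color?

78

Treat the 7 colors as pigeonholes.
In the worst case we take at most 14 of each color, but all 8 black, all 10 brown, all 9 violet, and all 8 purple (fewer than 14), giving 8 + 14 + 10 + 14 + 9 + 8 + 14 = 77.
One more glove then forces some color to 15, so 77 + 1 = 78.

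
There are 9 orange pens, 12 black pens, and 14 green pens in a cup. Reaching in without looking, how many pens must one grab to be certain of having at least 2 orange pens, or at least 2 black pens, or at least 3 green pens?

5

Each of the 3 ink colors has its own threshold; avoid all of them simultaneously.
The worst case stops just short of every target: 1 orange, 1 black, 2 green — 1 + 1 + 2 = 4 pens.
One more pen must push some ink color to its target, so 4 + 1 = 5.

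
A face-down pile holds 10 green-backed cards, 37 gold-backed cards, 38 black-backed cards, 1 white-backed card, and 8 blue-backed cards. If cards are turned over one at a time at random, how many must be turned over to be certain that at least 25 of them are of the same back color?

68

Treat the 5 back colors as pigeonholes.
In the worst case we take at most 24 of each back color, but all 10 green-backed, all 1 white-backed, and all 8 blue-backed (fewer than 24), giving 10 + 24 + 24 + 1 + 8 = 67.
One more card then forces some back color to 25, so 67 + 1 = 68.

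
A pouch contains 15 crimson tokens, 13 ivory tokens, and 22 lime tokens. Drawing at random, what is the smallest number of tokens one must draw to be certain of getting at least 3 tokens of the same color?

7

The worst case takes 2 tokens of each color without reaching 3 of any: 3 × 2 = 6.
The next token must bring some color to 3, so 6 + 1 = 7.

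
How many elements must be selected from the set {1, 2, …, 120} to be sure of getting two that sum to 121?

61

Partition {1, …, 120} into 60 pairs: {1,120}, {2,119}, …, {60,61}.
Choosing 60 integers — say the integers 1 through 60 — takes one from each pair and avoids the property.
Choosing 61 forces two into the same pair by pigeonhole, and those sum to 121. So 61.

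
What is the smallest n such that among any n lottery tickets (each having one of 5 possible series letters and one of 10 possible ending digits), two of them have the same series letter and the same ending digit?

51

There are 5 × 10 = 50 (series letter, ending digit) combinations acting as pigeonholes.
With 50 lottery tickets we could place one in each, avoiding any repeat.
One more forces some (series letter, ending digit) pair to hold 2, so 50 + 1 = 51.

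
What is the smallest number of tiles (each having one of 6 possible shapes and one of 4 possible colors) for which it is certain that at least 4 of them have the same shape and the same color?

73

There are 6 × 4 = 24 (shape, color) combinations acting as pigeonholes.
With 24 × 3 = 72 tiles we could place exactly 3 in each, with no (shape, color) pair reaching 4.
One more forces some (shape, color) pair to hold 4, so 72 + 1 = 73.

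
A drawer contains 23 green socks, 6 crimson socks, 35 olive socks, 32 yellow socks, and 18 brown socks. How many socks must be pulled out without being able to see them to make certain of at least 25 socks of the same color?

Treat the 5 colors as pigeonholes.
In the worst case we take at most 24 of each color, but all 23 green, all 6 crimson, and all 18 brown (fewer than 24), giving 23 + 6 + 24 + 24 + 18 = 95.
One more sock then forces some color to 25, so 95 + 1 = 96.

96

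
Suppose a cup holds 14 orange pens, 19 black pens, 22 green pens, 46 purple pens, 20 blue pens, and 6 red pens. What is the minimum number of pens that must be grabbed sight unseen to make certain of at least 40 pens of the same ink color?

121

In the worst case we take at most 39 of each ink color, but all 14 orange, all 19 black, all 22 green, all 20 blue, and all 6 red (fewer than 39), giving 14 + 19 + 22 + 39 + 20 + 6 = 120.
One more pen then forces some ink color to 40, so 120 + 1 = 121.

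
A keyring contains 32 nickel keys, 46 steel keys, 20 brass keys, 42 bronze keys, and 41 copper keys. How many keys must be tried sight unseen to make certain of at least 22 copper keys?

To avoid copper keys as long as possible, exhaust the other 4 types first.
The worst case draws every non-copper key first: 32 + 46 + 20 + 42 = 140.
The next 22 draws are then forced to be copper, giving 140 + 22 = 162.

162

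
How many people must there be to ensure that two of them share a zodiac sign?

There are 12 zodiac signs acting as pigeonholes.
With 12 people we could place one in each, avoiding any repeat.
One more forces some class to hold 2, so 12 + 1 = 13.

13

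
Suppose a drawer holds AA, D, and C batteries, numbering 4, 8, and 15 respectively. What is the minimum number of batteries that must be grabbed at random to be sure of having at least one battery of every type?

The hardest type to obtain is AA: we could draw every other battery first — 27 − 4 = 23 batteries — without a single AA one.
The next draw must be AA, so 23 + 1 = 24.

24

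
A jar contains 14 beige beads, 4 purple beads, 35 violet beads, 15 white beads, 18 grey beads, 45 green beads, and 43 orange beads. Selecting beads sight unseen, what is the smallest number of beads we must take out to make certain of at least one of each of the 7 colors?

171

The hardest color to obtain is purple: we could draw every other bead first — 174 − 4 = 170 beads — without a single purple one.
The next draw must be purple, so 170 + 1 = 171.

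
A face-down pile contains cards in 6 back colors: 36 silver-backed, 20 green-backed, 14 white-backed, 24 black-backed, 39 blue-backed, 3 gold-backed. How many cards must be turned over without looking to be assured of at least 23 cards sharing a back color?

In the worst case we take at most 22 of each back color, but all 20 green-backed, all 14 white-backed, and all 3 gold-backed (fewer than 22), giving 22 + 20 + 14 + 22 + 22 + 3 = 103.
One more card then forces some back color to 23, so 103 + 1 = 104.

104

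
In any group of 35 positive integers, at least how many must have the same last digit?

If each of the 10 possible last digits held at most 3, the total would be at most 10 × 3 = 30 < 35, a contradiction.
So at least one holds ⌈35/10⌉ = 4.

4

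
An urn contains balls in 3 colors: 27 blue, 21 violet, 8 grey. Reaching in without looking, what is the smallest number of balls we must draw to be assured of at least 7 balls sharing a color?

19

Treat the 3 colors as pigeonholes.
The worst case takes 6 balls of each color without reaching 7 of any: 3 × 6 = 18.
The next ball must bring some color to 7, so 18 + 1 = 19.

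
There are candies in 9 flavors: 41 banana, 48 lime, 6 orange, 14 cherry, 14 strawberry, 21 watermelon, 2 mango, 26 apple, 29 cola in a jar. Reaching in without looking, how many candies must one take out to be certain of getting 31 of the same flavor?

173

Treat the 9 flavors as pigeonholes.
In the worst case we take at most 30 of each flavor, but all 6 orange, all 14 cherry, all 14 strawberry, all 21 watermelon, all 2 mango, all 26 apple, and all 29 cola (fewer than 30), giving 30 + 30 + 6 + 14 + 14 + 21 + 2 + 26 + 29 = 172.
One more candy then forces some flavor to 31, so 172 + 1 = 173.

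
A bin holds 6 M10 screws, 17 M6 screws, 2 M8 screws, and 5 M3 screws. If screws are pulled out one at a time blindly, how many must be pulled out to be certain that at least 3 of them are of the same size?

The worst case takes 2 screws of each size without reaching 3 of any: 4 × 2 = 8.
The next screw must bring some size to 3, so 8 + 1 = 9.

9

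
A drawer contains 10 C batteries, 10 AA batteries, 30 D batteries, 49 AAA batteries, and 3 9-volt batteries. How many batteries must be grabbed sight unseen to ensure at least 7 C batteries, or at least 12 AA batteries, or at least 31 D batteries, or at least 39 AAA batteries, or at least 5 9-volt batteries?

88

The worst case stops just short of every target: 6 C, all 10 AA, 30 D, 38 AAA, all 3 9-volt — 6 + 10 + 30 + 38 + 3 = 87 batteries.
One more battery must push some type to its target, so 87 + 1 = 88.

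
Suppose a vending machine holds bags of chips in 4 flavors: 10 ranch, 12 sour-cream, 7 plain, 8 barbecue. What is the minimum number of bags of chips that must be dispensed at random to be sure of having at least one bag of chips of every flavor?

The hardest flavor to obtain is plain: we could draw every other bag of chips first — 37 − 7 = 30 bags of chips — without a single plain one.
The next draw must be plain, so 30 + 1 = 31.

31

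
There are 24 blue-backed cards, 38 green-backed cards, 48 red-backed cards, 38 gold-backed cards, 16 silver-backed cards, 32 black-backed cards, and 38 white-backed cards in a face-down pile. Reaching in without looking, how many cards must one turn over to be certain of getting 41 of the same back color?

In the worst case we take at most 40 of each back color, but all 24 blue-backed, all 38 green-backed, all 38 gold-backed, all 16 silver-backed, all 32 black-backed, and all 38 white-backed (fewer than 40), giving 24 + 38 + 40 + 38 + 16 + 32 + 38 = 226.
One more card then forces some back color to 41, so 226 + 1 = 227.

227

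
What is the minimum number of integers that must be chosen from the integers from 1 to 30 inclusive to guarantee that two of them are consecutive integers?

16

Partition {1, …, 30} into 15 pairs: {1,2}, {3,4}, …, {29,30}.
Choosing 15 integers — say the 15 even numbers 2, 4, …, 30 — takes one from each pair and avoids the property.
Choosing 16 forces two into the same pair by pigeonhole, and those are consecutive. So 16.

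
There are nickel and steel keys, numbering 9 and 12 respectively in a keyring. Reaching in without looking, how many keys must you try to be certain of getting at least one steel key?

10

The worst case draws every non-steel key first: 9.
The next draw is then forced to be steel, giving 9 + 1 = 10.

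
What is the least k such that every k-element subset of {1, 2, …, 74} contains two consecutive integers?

Partition {1, …, 74} into 37 pairs: {1,2}, {3,4}, …, {73,74}.
Choosing 37 integers — say the 37 even numbers 2, 4, …, 74 — takes one from each pair and avoids the property.
Choosing 38 forces two into the same pair by pigeonhole, and those are consecutive. So 38.

38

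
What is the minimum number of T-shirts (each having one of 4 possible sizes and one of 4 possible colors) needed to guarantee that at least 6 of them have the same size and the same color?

81

There are 4 × 4 = 16 (size, color) combinations acting as pigeonholes.
With 16 × 5 = 80 T-shirts we could place exactly 5 in each, with no (size, color) pair reaching 6.
One more forces some (size, color) pair to hold 6, so 80 + 1 = 81.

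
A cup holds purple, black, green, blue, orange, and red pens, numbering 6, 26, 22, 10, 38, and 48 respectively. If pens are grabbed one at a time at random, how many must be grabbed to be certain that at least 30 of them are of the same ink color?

Treat the 6 ink colors as pigeonholes.
In the worst case we take at most 29 of each ink color, but all 6 purple, all 26 black, all 22 green, and all 10 blue (fewer than 29), giving 6 + 26 + 22 + 10 + 29 + 29 = 122.
One more pen then forces some ink color to 30, so 122 + 1 = 123.

123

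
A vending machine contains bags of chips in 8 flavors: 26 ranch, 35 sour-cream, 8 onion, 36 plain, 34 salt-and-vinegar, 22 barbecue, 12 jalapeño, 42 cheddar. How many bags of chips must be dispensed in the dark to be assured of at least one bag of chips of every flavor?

The hardest flavor to obtain is onion: we could draw every other bag of chips first — 215 − 8 = 207 bags of chips — without a single onion one.
The next draw must be onion, so 207 + 1 = 208.

208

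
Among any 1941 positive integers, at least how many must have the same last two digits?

20

There are 100 possible two-digit endings, which serve as the pigeonholes.
If each of the 100 possible two-digit endings held at most 19, the total would be at most 100 × 19 = 1900 < 1941, a contradiction.
So at least one holds ⌈1941/100⌉ = 20.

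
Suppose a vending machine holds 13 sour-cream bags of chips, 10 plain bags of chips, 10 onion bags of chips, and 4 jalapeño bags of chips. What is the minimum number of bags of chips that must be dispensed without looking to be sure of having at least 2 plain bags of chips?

The worst case draws every non-plain bag of chips first: 13 + 10 + 4 = 27.
The next 2 draws are then forced to be plain, giving 27 + 2 = 29.

29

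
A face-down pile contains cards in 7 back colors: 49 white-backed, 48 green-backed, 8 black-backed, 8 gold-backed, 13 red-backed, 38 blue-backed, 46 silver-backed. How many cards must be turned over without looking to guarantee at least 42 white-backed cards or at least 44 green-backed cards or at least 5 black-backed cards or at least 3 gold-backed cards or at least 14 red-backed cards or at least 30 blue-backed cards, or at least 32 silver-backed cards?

164

Each of the 7 back colors has its own threshold; avoid all of them simultaneously.
The worst case stops just short of every target: 41 white-backed, 43 green-backed, 4 black-backed, 2 gold-backed, 13 red-backed, 29 blue-backed, 31 silver-backed — 41 + 43 + 4 + 2 + 13 + 29 + 31 = 163 cards.
One more card must push some back color to its target, so 163 + 1 = 164.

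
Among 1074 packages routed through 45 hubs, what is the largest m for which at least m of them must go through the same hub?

24

The 1074 packages fall into 45 hubs.
If each of the 45 hubs held at most 23, the total would be at most 45 × 23 = 1035 < 1074, a contradiction.
So at least one holds ⌈1074/45⌉ = 24.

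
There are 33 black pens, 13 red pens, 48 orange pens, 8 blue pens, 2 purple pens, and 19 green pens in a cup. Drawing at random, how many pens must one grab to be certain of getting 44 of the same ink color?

In the worst case we take at most 43 of each ink color, but all 33 black, all 13 red, all 8 blue, all 2 purple, and all 19 green (fewer than 43), giving 33 + 13 + 43 + 8 + 2 + 19 = 118.
One more pen then forces some ink color to 44, so 118 + 1 = 119.

119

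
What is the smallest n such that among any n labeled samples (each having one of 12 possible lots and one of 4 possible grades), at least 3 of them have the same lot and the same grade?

There are 12 × 4 = 48 (lot, grade) combinations acting as pigeonholes.
With 48 × 2 = 96 labeled samples we could place exactly 2 in each, with no (lot, grade) pair reaching 3.
One more forces some (lot, grade) pair to hold 3, so 96 + 1 = 97.

97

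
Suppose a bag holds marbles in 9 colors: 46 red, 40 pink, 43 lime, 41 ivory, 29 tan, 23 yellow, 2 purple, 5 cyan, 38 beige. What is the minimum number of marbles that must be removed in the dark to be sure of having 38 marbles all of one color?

245

Treat the 9 colors as pigeonholes.
In the worst case we take at most 37 of each color, but all 29 tan, all 23 yellow, all 2 purple, and all 5 cyan (fewer than 37), giving 37 + 37 + 37 + 37 + 29 + 23 + 2 + 5 + 37 = 244.
One more marble then forces some color to 38, so 244 + 1 = 245.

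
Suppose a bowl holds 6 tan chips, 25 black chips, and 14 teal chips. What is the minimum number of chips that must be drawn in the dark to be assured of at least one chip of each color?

The hardest color to obtain is tan: we could draw every other chip first — 45 − 6 = 39 chips — without a single tan one.
The next draw must be tan, so 39 + 1 = 40.

40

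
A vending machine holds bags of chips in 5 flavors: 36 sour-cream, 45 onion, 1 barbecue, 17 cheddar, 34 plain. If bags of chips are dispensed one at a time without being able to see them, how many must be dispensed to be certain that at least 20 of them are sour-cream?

117

The worst case draws every non-sour-cream bag of chips first: 45 + 1 + 17 + 34 = 97.
The next 20 draws are then forced to be sour-cream, giving 97 + 20 = 117.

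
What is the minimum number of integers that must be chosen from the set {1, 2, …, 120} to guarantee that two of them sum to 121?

61

Partition {1, …, 120} into 60 pairs: {1,120}, {2,119}, …, {60,61}.
Choosing 60 integers — say the integers 1 through 60 — takes one from each pair and avoids the property.
Choosing 61 forces two into the same pair by pigeonhole, and those sum to 121. So 61.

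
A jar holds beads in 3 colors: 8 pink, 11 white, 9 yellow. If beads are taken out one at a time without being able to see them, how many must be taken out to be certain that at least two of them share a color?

The worst case takes 1 bead of each color without reaching 2 of any: 3 × 1 = 3.
The next bead must bring some color to 2, so 3 + 1 = 4.

4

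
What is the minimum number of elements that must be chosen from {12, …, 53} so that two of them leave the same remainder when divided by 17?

Group the integers by remainder mod 17; there are 17 residue classes, each nonempty in this range.
Choosing one from each class (17 integers) avoids any shared remainder.
One more choice must repeat a class, so two differ by a multiple of 17. Hence 17 + 1 = 18.

18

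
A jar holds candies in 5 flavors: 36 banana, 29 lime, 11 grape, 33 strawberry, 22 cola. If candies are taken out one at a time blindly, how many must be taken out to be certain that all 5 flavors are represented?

The hardest flavor to obtain is grape: we could draw every other candy first — 131 − 11 = 120 candies — without a single grape one.
The next draw must be grape, so 120 + 1 = 121.

121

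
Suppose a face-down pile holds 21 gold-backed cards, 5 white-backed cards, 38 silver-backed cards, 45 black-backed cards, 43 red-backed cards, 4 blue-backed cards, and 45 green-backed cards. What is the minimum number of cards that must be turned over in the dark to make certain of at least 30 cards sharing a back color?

In the worst case we take at most 29 of each back color, but all 21 gold-backed, all 5 white-backed, and all 4 blue-backed (fewer than 29), giving 21 + 5 + 29 + 29 + 29 + 4 + 29 = 146.
One more card then forces some back color to 30, so 146 + 1 = 147.

147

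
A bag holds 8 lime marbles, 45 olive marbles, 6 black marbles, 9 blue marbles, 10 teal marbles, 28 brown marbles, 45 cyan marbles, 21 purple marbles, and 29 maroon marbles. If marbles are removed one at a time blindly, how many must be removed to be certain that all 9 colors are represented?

The hardest color to obtain is black: we could draw every other marble first — 201 − 6 = 195 marbles — without a single black one.
The next draw must be black, so 195 + 1 = 196.

196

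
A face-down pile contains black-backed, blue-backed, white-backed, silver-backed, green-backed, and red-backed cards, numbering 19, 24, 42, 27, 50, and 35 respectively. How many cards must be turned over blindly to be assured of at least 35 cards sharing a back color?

In the worst case we take at most 34 of each back color, but all 19 black-backed, all 24 blue-backed, and all 27 silver-backed (fewer than 34), giving 19 + 24 + 34 + 27 + 34 + 34 = 172.
One more card then forces some back color to 35, so 172 + 1 = 173.

173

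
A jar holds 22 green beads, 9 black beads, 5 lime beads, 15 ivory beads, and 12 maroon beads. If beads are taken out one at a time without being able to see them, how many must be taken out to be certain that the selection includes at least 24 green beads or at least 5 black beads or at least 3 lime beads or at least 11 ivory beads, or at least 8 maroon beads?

The worst case stops just short of every target: all 22 green, 4 black, 2 lime, 10 ivory, 7 maroon — 22 + 4 + 2 + 10 + 7 = 45 beads.
One more bead must push some color to its target, so 45 + 1 = 46.

46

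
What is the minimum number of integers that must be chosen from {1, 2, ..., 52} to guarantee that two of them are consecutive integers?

27

Partition {1, …, 52} into 26 pairs: {1,2}, {3,4}, …, {51,52}.
Choosing 26 integers — say the 26 even numbers 2, 4, …, 52 — takes one from each pair and avoids the property.
Choosing 27 forces two into the same pair by pigeonhole, and those are consecutive. So 27.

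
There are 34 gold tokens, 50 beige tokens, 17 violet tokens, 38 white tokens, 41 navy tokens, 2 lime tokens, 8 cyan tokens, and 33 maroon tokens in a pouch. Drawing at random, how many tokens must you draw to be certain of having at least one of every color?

The hardest color to obtain is lime: we could draw every other token first — 223 − 2 = 221 tokens — without a single lime one.
The next draw must be lime, so 221 + 1 = 222.

222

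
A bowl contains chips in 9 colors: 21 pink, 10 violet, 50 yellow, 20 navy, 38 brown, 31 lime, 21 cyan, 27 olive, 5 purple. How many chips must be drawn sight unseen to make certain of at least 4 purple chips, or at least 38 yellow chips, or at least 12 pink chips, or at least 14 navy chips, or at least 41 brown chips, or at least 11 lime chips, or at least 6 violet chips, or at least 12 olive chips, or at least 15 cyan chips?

143

The worst case stops just short of every target: 11 pink, 5 violet, 37 yellow, 13 navy, all 38 brown, 10 lime, 14 cyan, 11 olive, 3 purple — 11 + 5 + 37 + 13 + 38 + 10 + 14 + 11 + 3 = 142 chips.
One more chip must push some color to its target, so 142 + 1 = 143.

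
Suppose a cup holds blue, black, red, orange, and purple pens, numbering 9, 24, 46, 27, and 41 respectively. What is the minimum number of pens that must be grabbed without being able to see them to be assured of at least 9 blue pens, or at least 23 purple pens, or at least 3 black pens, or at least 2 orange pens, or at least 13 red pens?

The worst case stops just short of every target: 8 blue, 2 black, 12 red, 1 orange, 22 purple — 8 + 2 + 12 + 1 + 22 = 45 pens.
One more pen must push some ink color to its target, so 45 + 1 = 46.

46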